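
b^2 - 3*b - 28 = (b - 7)*(b + 4)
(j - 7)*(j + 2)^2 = j^3 - 3*j^2 - 24*j - 28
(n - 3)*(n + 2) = n^2 - n - 6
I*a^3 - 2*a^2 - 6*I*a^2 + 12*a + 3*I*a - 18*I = (a - 6)*(a + 3*I)*(I*a + 1)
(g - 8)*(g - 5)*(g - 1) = g^3 - 14*g^2 + 53*g - 40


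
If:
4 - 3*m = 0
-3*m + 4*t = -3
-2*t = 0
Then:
No Solution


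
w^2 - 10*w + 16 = (w - 8)*(w - 2)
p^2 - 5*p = p*(p - 5)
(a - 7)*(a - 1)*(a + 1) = a^3 - 7*a^2 - a + 7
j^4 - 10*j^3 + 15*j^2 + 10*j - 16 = (j - 8)*(j - 2)*(j - 1)*(j + 1)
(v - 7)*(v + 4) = v^2 - 3*v - 28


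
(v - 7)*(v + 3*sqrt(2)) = v^2 - 7*v + 3*sqrt(2)*v - 21*sqrt(2)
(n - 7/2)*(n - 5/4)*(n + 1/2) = n^3 - 17*n^2/4 + 2*n + 35/16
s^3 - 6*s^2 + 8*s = s*(s - 4)*(s - 2)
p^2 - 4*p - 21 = (p - 7)*(p + 3)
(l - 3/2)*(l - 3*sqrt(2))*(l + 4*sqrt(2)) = l^3 - 3*l^2/2 + sqrt(2)*l^2 - 24*l - 3*sqrt(2)*l/2 + 36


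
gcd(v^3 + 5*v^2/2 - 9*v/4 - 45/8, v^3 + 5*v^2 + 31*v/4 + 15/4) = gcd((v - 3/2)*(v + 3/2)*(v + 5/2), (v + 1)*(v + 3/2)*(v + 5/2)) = v^2 + 4*v + 15/4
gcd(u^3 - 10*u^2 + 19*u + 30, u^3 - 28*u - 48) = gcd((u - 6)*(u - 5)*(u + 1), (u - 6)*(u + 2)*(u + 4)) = u - 6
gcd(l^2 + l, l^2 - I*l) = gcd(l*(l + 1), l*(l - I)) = l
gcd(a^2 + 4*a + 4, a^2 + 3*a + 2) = a + 2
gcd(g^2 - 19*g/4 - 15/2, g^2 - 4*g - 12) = g - 6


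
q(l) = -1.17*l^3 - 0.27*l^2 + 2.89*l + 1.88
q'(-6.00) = -120.23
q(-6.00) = 227.54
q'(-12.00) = -496.07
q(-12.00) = 1950.08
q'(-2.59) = -19.26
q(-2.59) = 12.91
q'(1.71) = -8.30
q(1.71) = 0.18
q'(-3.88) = -47.86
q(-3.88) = 54.94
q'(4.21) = -61.59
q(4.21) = -78.04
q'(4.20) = -61.29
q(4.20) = -77.43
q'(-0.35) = 2.65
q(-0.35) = 0.89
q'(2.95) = -29.25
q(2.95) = -21.98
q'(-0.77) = 1.22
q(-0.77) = 0.03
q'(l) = -3.51*l^2 - 0.54*l + 2.89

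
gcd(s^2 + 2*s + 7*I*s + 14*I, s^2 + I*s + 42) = s + 7*I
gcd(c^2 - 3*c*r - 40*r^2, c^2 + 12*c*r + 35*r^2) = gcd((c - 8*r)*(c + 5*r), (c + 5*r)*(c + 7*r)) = c + 5*r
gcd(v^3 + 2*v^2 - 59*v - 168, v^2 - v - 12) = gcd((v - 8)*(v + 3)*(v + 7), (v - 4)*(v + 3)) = v + 3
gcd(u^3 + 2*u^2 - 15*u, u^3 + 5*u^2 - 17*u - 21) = u - 3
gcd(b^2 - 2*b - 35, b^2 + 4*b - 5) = b + 5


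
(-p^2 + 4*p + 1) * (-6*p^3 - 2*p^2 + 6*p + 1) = 6*p^5 - 22*p^4 - 20*p^3 + 21*p^2 + 10*p + 1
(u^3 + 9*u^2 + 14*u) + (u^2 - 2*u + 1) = u^3 + 10*u^2 + 12*u + 1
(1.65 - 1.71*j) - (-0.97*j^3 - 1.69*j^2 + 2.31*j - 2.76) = 0.97*j^3 + 1.69*j^2 - 4.02*j + 4.41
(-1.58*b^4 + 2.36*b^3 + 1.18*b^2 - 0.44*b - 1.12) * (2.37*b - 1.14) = -3.7446*b^5 + 7.3944*b^4 + 0.106200000000001*b^3 - 2.388*b^2 - 2.1528*b + 1.2768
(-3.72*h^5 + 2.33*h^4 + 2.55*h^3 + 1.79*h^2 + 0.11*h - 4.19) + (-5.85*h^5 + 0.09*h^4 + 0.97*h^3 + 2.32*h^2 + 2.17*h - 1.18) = -9.57*h^5 + 2.42*h^4 + 3.52*h^3 + 4.11*h^2 + 2.28*h - 5.37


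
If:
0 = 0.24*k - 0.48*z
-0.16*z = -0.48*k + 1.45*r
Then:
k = 2.0*z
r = 0.551724137931034*z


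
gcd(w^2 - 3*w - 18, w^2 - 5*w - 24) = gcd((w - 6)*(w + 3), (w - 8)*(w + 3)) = w + 3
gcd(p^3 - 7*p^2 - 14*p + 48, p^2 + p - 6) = p^2 + p - 6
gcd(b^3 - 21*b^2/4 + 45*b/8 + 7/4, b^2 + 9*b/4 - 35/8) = 1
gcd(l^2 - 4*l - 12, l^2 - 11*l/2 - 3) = l - 6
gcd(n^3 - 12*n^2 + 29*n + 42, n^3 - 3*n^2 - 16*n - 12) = n^2 - 5*n - 6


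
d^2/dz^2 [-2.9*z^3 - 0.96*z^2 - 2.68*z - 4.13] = -17.4*z - 1.92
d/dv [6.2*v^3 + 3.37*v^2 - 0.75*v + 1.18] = 18.6*v^2 + 6.74*v - 0.75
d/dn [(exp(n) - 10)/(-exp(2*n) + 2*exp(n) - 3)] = (-2*(1 - exp(n))*(exp(n) - 10) - exp(2*n) + 2*exp(n) - 3)*exp(n)/(exp(2*n) - 2*exp(n) + 3)^2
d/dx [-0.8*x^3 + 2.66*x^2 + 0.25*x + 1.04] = -2.4*x^2 + 5.32*x + 0.25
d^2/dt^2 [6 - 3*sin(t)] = 3*sin(t)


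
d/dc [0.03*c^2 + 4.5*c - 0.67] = 0.06*c + 4.5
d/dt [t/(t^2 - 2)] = (-t^2 - 2)/(t^4 - 4*t^2 + 4)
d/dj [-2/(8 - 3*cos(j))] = 6*sin(j)/(3*cos(j) - 8)^2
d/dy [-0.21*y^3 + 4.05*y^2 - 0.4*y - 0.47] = -0.63*y^2 + 8.1*y - 0.4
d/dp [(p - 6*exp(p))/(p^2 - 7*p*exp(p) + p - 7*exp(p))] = ((1 - 6*exp(p))*(p^2 - 7*p*exp(p) + p - 7*exp(p)) + (p - 6*exp(p))*(7*p*exp(p) - 2*p + 14*exp(p) - 1))/(p^2 - 7*p*exp(p) + p - 7*exp(p))^2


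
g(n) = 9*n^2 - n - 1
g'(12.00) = 215.00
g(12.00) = 1283.00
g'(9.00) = 161.00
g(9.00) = 719.00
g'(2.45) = 43.10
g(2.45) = 50.57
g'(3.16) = 55.88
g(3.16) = 85.71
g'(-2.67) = -49.06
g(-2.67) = 65.83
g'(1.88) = 32.84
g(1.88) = 28.93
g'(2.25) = 39.50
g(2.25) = 42.31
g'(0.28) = 4.04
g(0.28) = -0.57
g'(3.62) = 64.16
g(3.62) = 113.32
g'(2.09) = 36.62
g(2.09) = 36.22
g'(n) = 18*n - 1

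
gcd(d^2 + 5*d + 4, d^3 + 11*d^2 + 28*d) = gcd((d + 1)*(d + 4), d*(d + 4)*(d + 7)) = d + 4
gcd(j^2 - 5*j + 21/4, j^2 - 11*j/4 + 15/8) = j - 3/2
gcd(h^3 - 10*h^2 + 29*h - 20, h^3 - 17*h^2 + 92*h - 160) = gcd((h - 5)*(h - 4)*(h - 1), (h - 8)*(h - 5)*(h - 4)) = h^2 - 9*h + 20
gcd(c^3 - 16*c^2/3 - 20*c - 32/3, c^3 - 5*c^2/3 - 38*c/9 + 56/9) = c + 2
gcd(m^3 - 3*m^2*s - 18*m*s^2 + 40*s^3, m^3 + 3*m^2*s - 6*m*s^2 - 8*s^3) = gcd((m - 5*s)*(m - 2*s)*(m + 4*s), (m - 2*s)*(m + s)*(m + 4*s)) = -m^2 - 2*m*s + 8*s^2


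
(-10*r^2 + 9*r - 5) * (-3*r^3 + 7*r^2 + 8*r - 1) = 30*r^5 - 97*r^4 - 2*r^3 + 47*r^2 - 49*r + 5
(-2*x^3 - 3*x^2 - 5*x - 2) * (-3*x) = 6*x^4 + 9*x^3 + 15*x^2 + 6*x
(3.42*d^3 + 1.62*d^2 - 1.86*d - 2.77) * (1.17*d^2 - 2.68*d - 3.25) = 4.0014*d^5 - 7.2702*d^4 - 17.6328*d^3 - 3.5211*d^2 + 13.4686*d + 9.0025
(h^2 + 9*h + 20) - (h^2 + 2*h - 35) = 7*h + 55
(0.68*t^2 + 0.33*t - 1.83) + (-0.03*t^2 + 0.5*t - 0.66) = 0.65*t^2 + 0.83*t - 2.49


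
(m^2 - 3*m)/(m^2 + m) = (m - 3)/(m + 1)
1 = 1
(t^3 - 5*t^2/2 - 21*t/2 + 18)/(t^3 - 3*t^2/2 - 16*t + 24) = (t + 3)/(t + 4)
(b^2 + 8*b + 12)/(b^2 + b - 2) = (b + 6)/(b - 1)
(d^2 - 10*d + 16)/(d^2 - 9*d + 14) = (d - 8)/(d - 7)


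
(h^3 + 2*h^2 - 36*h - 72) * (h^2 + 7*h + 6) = h^5 + 9*h^4 - 16*h^3 - 312*h^2 - 720*h - 432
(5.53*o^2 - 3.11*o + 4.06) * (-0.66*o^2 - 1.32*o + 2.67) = -3.6498*o^4 - 5.247*o^3 + 16.1907*o^2 - 13.6629*o + 10.8402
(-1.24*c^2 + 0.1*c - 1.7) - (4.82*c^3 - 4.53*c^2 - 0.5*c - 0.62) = -4.82*c^3 + 3.29*c^2 + 0.6*c - 1.08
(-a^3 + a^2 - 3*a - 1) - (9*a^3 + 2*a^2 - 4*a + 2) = -10*a^3 - a^2 + a - 3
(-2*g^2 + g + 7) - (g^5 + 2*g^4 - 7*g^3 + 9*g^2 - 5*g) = -g^5 - 2*g^4 + 7*g^3 - 11*g^2 + 6*g + 7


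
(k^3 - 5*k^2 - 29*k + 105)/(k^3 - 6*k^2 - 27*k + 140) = (k - 3)/(k - 4)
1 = 1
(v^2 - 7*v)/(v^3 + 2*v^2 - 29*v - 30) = v*(v - 7)/(v^3 + 2*v^2 - 29*v - 30)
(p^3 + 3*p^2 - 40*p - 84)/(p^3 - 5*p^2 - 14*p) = (p^2 + p - 42)/(p*(p - 7))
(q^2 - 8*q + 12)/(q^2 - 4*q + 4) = (q - 6)/(q - 2)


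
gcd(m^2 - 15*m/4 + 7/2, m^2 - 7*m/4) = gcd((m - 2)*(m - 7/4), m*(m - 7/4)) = m - 7/4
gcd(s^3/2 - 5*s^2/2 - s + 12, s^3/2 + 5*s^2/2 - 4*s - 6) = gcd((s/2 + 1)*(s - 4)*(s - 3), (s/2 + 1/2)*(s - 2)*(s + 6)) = 1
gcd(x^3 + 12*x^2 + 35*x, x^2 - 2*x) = x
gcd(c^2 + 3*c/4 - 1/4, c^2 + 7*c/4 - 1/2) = c - 1/4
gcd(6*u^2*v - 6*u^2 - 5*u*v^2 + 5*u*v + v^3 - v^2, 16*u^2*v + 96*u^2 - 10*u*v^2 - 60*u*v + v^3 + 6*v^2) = 2*u - v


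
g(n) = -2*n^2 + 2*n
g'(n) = 2 - 4*n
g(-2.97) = -23.58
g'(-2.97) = 13.88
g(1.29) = -0.75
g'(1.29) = -3.16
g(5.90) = -57.82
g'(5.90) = -21.60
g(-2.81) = -21.41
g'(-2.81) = 13.24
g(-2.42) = -16.55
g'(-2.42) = 11.68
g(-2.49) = -17.38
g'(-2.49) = 11.96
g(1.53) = -1.62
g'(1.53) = -4.12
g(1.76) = -2.68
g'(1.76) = -5.04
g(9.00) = -144.00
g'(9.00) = -34.00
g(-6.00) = -84.00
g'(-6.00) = 26.00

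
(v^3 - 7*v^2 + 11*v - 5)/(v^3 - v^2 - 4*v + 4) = (v^2 - 6*v + 5)/(v^2 - 4)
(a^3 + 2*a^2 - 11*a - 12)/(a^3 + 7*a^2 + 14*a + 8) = (a - 3)/(a + 2)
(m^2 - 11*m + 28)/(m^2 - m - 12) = (m - 7)/(m + 3)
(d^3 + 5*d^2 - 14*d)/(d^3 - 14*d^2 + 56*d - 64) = d*(d + 7)/(d^2 - 12*d + 32)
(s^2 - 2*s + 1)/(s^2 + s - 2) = (s - 1)/(s + 2)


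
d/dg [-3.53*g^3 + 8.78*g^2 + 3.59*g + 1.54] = -10.59*g^2 + 17.56*g + 3.59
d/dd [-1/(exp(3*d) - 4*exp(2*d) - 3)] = (3*exp(d) - 8)*exp(2*d)/(-exp(3*d) + 4*exp(2*d) + 3)^2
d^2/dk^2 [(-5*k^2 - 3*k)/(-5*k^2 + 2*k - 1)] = 2*(125*k^3 - 75*k^2 - 45*k + 11)/(125*k^6 - 150*k^5 + 135*k^4 - 68*k^3 + 27*k^2 - 6*k + 1)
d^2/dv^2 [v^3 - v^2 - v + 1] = 6*v - 2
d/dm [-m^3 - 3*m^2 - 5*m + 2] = -3*m^2 - 6*m - 5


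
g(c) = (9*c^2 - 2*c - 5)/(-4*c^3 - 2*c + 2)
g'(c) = (18*c - 2)/(-4*c^3 - 2*c + 2) + (12*c^2 + 2)*(9*c^2 - 2*c - 5)/(-4*c^3 - 2*c + 2)^2 = ((1 - 9*c)*(2*c^3 + c - 1) - (6*c^2 + 1)*(-9*c^2 + 2*c + 5)/2)/(2*c^3 + c - 1)^2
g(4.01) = -0.50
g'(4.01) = 0.10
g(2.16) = -0.77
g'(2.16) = 0.18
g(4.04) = -0.50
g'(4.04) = 0.10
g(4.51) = -0.45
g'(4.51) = 0.09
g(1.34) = -0.82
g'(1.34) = -0.27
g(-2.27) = 0.86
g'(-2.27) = 0.23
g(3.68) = -0.54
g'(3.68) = 0.12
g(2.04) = -0.79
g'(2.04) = 0.17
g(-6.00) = 0.38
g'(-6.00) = 0.06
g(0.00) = -2.50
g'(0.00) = -3.50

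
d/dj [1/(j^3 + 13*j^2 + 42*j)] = (-3*j^2 - 26*j - 42)/(j^2*(j^2 + 13*j + 42)^2)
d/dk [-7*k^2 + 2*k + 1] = 2 - 14*k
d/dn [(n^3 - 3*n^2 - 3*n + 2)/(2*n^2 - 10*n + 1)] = (2*n^4 - 20*n^3 + 39*n^2 - 14*n + 17)/(4*n^4 - 40*n^3 + 104*n^2 - 20*n + 1)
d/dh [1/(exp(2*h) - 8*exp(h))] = 2*(4 - exp(h))*exp(-h)/(exp(h) - 8)^2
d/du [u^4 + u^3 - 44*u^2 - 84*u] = 4*u^3 + 3*u^2 - 88*u - 84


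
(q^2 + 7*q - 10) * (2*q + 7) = 2*q^3 + 21*q^2 + 29*q - 70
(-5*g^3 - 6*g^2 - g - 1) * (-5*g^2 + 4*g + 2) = 25*g^5 + 10*g^4 - 29*g^3 - 11*g^2 - 6*g - 2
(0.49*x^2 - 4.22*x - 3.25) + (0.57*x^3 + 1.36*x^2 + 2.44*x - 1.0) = 0.57*x^3 + 1.85*x^2 - 1.78*x - 4.25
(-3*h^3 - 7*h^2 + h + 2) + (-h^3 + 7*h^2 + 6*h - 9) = -4*h^3 + 7*h - 7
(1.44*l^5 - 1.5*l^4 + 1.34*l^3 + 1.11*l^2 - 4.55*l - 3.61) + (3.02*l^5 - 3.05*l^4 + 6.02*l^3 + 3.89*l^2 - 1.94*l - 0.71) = 4.46*l^5 - 4.55*l^4 + 7.36*l^3 + 5.0*l^2 - 6.49*l - 4.32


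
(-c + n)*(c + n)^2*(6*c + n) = -6*c^4 - 7*c^3*n + 5*c^2*n^2 + 7*c*n^3 + n^4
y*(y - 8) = y^2 - 8*y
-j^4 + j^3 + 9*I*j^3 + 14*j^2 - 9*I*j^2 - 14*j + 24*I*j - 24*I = (j - 6*I)*(j - 4*I)*(-I*j + 1)*(-I*j + I)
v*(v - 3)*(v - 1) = v^3 - 4*v^2 + 3*v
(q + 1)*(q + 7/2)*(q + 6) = q^3 + 21*q^2/2 + 61*q/2 + 21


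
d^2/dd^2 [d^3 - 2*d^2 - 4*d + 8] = 6*d - 4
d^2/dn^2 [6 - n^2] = -2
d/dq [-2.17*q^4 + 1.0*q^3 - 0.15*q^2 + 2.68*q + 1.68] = -8.68*q^3 + 3.0*q^2 - 0.3*q + 2.68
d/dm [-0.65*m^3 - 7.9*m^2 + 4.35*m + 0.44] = -1.95*m^2 - 15.8*m + 4.35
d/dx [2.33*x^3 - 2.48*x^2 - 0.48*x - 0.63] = 6.99*x^2 - 4.96*x - 0.48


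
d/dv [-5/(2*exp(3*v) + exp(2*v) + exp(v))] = 5*(6*exp(2*v) + 2*exp(v) + 1)*exp(-v)/(2*exp(2*v) + exp(v) + 1)^2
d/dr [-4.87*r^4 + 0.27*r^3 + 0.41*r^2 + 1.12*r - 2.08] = -19.48*r^3 + 0.81*r^2 + 0.82*r + 1.12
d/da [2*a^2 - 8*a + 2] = 4*a - 8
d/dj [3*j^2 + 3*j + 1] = 6*j + 3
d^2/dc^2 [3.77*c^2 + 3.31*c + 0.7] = 7.54000000000000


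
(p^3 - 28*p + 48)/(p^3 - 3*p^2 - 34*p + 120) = (p - 2)/(p - 5)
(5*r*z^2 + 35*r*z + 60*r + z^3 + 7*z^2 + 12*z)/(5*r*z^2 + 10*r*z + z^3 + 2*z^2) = (z^2 + 7*z + 12)/(z*(z + 2))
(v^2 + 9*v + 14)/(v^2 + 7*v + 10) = (v + 7)/(v + 5)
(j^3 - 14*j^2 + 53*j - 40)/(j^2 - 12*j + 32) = (j^2 - 6*j + 5)/(j - 4)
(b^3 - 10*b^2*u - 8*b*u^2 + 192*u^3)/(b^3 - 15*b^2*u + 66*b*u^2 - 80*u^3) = (b^2 - 2*b*u - 24*u^2)/(b^2 - 7*b*u + 10*u^2)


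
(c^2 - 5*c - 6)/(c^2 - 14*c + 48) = (c + 1)/(c - 8)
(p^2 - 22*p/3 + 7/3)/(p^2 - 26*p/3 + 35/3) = (3*p - 1)/(3*p - 5)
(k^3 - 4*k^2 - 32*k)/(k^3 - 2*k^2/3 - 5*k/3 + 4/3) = 3*k*(k^2 - 4*k - 32)/(3*k^3 - 2*k^2 - 5*k + 4)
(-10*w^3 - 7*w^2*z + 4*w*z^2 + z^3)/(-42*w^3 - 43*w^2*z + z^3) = (-10*w^2 + 3*w*z + z^2)/(-42*w^2 - w*z + z^2)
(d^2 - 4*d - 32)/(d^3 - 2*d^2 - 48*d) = (d + 4)/(d*(d + 6))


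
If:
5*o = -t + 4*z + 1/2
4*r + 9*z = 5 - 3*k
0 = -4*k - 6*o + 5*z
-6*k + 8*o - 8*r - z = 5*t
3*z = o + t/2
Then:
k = -22/25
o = 53/150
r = 127/50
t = -179/75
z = -7/25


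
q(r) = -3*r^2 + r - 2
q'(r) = 1 - 6*r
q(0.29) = -1.96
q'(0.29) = -0.74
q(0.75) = -2.94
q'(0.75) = -3.50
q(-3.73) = -47.47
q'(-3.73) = 23.38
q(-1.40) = -9.28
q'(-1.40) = 9.40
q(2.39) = -16.75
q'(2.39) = -13.34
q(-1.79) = -13.40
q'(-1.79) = 11.74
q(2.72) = -21.48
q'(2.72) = -15.32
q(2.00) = -12.00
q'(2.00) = -11.00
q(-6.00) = -116.00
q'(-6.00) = 37.00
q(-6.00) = -116.00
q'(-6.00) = 37.00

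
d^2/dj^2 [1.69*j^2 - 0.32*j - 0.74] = 3.38000000000000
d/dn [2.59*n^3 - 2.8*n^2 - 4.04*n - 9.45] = 7.77*n^2 - 5.6*n - 4.04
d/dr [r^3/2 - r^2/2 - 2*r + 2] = 3*r^2/2 - r - 2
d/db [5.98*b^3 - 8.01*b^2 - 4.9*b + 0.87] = 17.94*b^2 - 16.02*b - 4.9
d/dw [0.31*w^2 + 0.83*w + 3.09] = 0.62*w + 0.83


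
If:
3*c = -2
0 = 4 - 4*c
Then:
No Solution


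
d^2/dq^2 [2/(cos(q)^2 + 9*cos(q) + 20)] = 2*(-4*sin(q)^4 + 3*sin(q)^2 + 855*cos(q)/4 - 27*cos(3*q)/4 + 123)/((cos(q) + 4)^3*(cos(q) + 5)^3)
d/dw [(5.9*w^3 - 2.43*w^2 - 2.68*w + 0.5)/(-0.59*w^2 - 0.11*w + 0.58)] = (-3.481*w^4 - 1.298*w^3 + 8.9521*w^2 - 2.2288*w - 1.4994)/(0.3481*w^4 + 0.1298*w^3 - 0.6723*w^2 - 0.1276*w + 0.3364)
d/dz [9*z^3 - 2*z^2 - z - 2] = 27*z^2 - 4*z - 1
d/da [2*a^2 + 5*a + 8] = 4*a + 5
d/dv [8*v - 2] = 8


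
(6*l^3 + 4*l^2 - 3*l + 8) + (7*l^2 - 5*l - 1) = 6*l^3 + 11*l^2 - 8*l + 7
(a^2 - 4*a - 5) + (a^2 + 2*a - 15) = 2*a^2 - 2*a - 20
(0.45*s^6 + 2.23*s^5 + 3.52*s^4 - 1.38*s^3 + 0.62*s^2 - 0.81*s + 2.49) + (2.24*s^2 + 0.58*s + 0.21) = 0.45*s^6 + 2.23*s^5 + 3.52*s^4 - 1.38*s^3 + 2.86*s^2 - 0.23*s + 2.7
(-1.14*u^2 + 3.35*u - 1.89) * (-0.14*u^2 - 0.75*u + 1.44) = 0.1596*u^4 + 0.386*u^3 - 3.8895*u^2 + 6.2415*u - 2.7216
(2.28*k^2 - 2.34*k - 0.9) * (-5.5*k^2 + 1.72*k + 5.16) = -12.54*k^4 + 16.7916*k^3 + 12.69*k^2 - 13.6224*k - 4.644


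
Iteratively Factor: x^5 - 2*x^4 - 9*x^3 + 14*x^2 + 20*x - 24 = (x - 3)*(x^4 + x^3 - 6*x^2 - 4*x + 8) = (x - 3)*(x + 2)*(x^3 - x^2 - 4*x + 4) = (x - 3)*(x + 2)^2*(x^2 - 3*x + 2) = (x - 3)*(x - 1)*(x + 2)^2*(x - 2)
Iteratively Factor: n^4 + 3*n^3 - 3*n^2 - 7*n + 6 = (n + 2)*(n^3 + n^2 - 5*n + 3) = (n - 1)*(n + 2)*(n^2 + 2*n - 3) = (n - 1)*(n + 2)*(n + 3)*(n - 1)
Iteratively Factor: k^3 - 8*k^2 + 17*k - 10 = (k - 2)*(k^2 - 6*k + 5) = (k - 5)*(k - 2)*(k - 1)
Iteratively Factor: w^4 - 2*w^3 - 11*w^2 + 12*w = (w + 3)*(w^3 - 5*w^2 + 4*w) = (w - 4)*(w + 3)*(w^2 - w) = (w - 4)*(w - 1)*(w + 3)*(w)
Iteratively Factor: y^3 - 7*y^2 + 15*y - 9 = (y - 3)*(y^2 - 4*y + 3) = (y - 3)^2*(y - 1)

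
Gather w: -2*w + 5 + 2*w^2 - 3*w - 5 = 2*w^2 - 5*w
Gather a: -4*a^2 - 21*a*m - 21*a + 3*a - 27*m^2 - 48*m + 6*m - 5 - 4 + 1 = -4*a^2 + a*(-21*m - 18) - 27*m^2 - 42*m - 8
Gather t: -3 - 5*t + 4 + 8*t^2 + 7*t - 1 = 8*t^2 + 2*t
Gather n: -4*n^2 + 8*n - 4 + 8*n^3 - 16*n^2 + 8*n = 8*n^3 - 20*n^2 + 16*n - 4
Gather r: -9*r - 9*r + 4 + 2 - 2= 4 - 18*r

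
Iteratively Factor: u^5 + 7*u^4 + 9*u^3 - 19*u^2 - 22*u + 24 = (u + 3)*(u^4 + 4*u^3 - 3*u^2 - 10*u + 8) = (u - 1)*(u + 3)*(u^3 + 5*u^2 + 2*u - 8) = (u - 1)*(u + 3)*(u + 4)*(u^2 + u - 2) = (u - 1)^2*(u + 3)*(u + 4)*(u + 2)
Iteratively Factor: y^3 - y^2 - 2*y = (y - 2)*(y^2 + y) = y*(y - 2)*(y + 1)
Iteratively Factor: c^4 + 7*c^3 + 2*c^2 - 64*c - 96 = (c + 4)*(c^3 + 3*c^2 - 10*c - 24) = (c + 2)*(c + 4)*(c^2 + c - 12) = (c - 3)*(c + 2)*(c + 4)*(c + 4)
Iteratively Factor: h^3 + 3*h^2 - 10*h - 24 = (h + 4)*(h^2 - h - 6) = (h - 3)*(h + 4)*(h + 2)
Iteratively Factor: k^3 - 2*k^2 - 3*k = (k - 3)*(k^2 + k) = (k - 3)*(k + 1)*(k)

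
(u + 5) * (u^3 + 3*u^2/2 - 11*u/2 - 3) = u^4 + 13*u^3/2 + 2*u^2 - 61*u/2 - 15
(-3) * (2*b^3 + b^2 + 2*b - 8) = -6*b^3 - 3*b^2 - 6*b + 24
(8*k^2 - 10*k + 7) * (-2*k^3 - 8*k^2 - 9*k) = -16*k^5 - 44*k^4 - 6*k^3 + 34*k^2 - 63*k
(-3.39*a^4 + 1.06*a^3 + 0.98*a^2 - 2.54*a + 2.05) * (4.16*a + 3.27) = -14.1024*a^5 - 6.6757*a^4 + 7.543*a^3 - 7.3618*a^2 + 0.222199999999999*a + 6.7035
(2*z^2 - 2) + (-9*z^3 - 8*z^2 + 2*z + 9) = -9*z^3 - 6*z^2 + 2*z + 7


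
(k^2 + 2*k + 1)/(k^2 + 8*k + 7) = (k + 1)/(k + 7)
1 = 1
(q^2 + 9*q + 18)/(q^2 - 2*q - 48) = (q + 3)/(q - 8)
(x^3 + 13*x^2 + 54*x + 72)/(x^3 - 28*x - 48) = (x^2 + 9*x + 18)/(x^2 - 4*x - 12)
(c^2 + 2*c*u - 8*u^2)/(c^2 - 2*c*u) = (c + 4*u)/c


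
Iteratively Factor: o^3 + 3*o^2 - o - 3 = (o + 1)*(o^2 + 2*o - 3) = (o - 1)*(o + 1)*(o + 3)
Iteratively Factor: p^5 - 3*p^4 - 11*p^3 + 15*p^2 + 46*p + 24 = (p - 4)*(p^4 + p^3 - 7*p^2 - 13*p - 6) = (p - 4)*(p + 1)*(p^3 - 7*p - 6) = (p - 4)*(p + 1)*(p + 2)*(p^2 - 2*p - 3) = (p - 4)*(p - 3)*(p + 1)*(p + 2)*(p + 1)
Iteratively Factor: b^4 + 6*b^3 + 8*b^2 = (b + 4)*(b^3 + 2*b^2) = b*(b + 4)*(b^2 + 2*b) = b*(b + 2)*(b + 4)*(b)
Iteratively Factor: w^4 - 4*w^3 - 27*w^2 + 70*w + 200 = (w - 5)*(w^3 + w^2 - 22*w - 40) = (w - 5)^2*(w^2 + 6*w + 8) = (w - 5)^2*(w + 2)*(w + 4)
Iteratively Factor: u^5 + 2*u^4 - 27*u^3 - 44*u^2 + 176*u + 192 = (u - 3)*(u^4 + 5*u^3 - 12*u^2 - 80*u - 64) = (u - 3)*(u + 4)*(u^3 + u^2 - 16*u - 16) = (u - 4)*(u - 3)*(u + 4)*(u^2 + 5*u + 4) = (u - 4)*(u - 3)*(u + 1)*(u + 4)*(u + 4)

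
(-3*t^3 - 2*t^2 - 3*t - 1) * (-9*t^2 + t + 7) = 27*t^5 + 15*t^4 + 4*t^3 - 8*t^2 - 22*t - 7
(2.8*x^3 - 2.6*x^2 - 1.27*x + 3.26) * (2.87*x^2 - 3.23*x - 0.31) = 8.036*x^5 - 16.506*x^4 + 3.8851*x^3 + 14.2643*x^2 - 10.1361*x - 1.0106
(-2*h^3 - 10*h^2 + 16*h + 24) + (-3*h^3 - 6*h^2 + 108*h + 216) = -5*h^3 - 16*h^2 + 124*h + 240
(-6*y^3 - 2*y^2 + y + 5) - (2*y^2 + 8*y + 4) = -6*y^3 - 4*y^2 - 7*y + 1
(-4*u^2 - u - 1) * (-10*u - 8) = 40*u^3 + 42*u^2 + 18*u + 8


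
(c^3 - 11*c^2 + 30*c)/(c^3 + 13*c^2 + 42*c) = (c^2 - 11*c + 30)/(c^2 + 13*c + 42)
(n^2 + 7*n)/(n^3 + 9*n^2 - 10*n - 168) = n/(n^2 + 2*n - 24)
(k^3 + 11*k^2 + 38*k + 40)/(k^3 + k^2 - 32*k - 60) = (k + 4)/(k - 6)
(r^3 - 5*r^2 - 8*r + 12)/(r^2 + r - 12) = (r^3 - 5*r^2 - 8*r + 12)/(r^2 + r - 12)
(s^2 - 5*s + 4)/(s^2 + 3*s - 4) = (s - 4)/(s + 4)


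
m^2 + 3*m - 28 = (m - 4)*(m + 7)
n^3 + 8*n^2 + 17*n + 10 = (n + 1)*(n + 2)*(n + 5)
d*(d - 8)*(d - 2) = d^3 - 10*d^2 + 16*d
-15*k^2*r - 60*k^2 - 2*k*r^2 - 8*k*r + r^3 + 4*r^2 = (-5*k + r)*(3*k + r)*(r + 4)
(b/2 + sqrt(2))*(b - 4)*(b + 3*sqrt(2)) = b^3/2 - 2*b^2 + 5*sqrt(2)*b^2/2 - 10*sqrt(2)*b + 6*b - 24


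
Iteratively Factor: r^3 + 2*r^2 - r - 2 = (r + 2)*(r^2 - 1) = (r - 1)*(r + 2)*(r + 1)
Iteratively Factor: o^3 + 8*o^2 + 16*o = (o + 4)*(o^2 + 4*o) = (o + 4)^2*(o)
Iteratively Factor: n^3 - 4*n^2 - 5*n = (n)*(n^2 - 4*n - 5) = n*(n - 5)*(n + 1)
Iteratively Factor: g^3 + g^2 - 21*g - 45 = (g + 3)*(g^2 - 2*g - 15) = (g + 3)^2*(g - 5)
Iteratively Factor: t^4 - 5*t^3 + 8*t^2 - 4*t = (t)*(t^3 - 5*t^2 + 8*t - 4) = t*(t - 2)*(t^2 - 3*t + 2) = t*(t - 2)^2*(t - 1)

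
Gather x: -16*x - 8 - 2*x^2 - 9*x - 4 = -2*x^2 - 25*x - 12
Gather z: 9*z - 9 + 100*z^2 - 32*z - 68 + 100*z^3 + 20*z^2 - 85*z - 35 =100*z^3 + 120*z^2 - 108*z - 112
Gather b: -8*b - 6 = -8*b - 6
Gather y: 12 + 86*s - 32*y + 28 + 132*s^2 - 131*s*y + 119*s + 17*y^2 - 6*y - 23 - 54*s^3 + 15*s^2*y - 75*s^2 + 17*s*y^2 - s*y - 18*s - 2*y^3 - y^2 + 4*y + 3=-54*s^3 + 57*s^2 + 187*s - 2*y^3 + y^2*(17*s + 16) + y*(15*s^2 - 132*s - 34) + 20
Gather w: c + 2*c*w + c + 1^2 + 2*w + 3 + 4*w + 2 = 2*c + w*(2*c + 6) + 6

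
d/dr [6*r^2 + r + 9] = 12*r + 1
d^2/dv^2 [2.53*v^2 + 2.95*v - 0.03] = 5.06000000000000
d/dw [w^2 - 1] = 2*w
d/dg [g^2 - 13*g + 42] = 2*g - 13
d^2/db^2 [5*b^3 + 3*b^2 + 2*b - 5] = 30*b + 6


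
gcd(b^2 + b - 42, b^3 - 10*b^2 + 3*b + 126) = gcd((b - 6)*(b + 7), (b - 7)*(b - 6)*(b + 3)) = b - 6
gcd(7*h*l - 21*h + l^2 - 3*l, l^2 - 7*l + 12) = l - 3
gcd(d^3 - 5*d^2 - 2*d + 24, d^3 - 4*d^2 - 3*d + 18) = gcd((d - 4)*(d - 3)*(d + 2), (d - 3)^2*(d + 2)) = d^2 - d - 6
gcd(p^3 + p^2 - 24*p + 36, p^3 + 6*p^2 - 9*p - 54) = p^2 + 3*p - 18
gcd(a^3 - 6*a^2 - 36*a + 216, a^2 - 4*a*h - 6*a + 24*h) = a - 6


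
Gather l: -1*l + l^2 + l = l^2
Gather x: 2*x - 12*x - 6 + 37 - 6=25 - 10*x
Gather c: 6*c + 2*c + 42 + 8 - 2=8*c + 48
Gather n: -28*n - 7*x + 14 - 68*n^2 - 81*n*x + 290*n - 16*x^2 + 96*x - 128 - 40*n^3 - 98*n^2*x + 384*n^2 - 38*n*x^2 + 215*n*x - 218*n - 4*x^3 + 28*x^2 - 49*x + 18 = -40*n^3 + n^2*(316 - 98*x) + n*(-38*x^2 + 134*x + 44) - 4*x^3 + 12*x^2 + 40*x - 96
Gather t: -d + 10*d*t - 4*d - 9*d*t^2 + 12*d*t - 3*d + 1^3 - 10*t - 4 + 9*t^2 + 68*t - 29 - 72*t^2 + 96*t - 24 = -8*d + t^2*(-9*d - 63) + t*(22*d + 154) - 56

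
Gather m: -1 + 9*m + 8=9*m + 7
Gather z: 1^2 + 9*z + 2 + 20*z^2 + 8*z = 20*z^2 + 17*z + 3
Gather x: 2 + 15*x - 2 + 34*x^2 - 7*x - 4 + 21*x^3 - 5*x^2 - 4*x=21*x^3 + 29*x^2 + 4*x - 4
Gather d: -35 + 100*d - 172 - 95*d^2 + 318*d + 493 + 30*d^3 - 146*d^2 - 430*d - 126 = 30*d^3 - 241*d^2 - 12*d + 160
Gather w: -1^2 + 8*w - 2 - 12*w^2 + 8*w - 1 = -12*w^2 + 16*w - 4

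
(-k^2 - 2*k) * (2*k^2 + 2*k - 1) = -2*k^4 - 6*k^3 - 3*k^2 + 2*k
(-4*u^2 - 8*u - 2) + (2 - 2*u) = -4*u^2 - 10*u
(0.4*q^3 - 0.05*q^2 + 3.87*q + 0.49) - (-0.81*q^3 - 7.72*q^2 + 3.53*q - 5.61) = 1.21*q^3 + 7.67*q^2 + 0.34*q + 6.1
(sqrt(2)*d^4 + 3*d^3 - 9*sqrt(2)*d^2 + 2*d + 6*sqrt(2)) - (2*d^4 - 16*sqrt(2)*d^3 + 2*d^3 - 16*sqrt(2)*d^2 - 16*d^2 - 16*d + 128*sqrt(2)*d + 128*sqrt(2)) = -2*d^4 + sqrt(2)*d^4 + d^3 + 16*sqrt(2)*d^3 + 7*sqrt(2)*d^2 + 16*d^2 - 128*sqrt(2)*d + 18*d - 122*sqrt(2)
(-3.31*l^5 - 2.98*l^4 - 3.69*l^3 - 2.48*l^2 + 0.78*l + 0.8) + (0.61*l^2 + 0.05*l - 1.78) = -3.31*l^5 - 2.98*l^4 - 3.69*l^3 - 1.87*l^2 + 0.83*l - 0.98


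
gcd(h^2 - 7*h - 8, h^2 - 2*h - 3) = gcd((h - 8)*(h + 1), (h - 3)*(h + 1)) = h + 1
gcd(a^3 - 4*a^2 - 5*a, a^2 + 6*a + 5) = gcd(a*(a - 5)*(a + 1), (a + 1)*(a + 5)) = a + 1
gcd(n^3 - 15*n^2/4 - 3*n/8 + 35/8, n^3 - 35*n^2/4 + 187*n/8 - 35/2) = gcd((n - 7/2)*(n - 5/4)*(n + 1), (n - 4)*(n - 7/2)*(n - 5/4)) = n^2 - 19*n/4 + 35/8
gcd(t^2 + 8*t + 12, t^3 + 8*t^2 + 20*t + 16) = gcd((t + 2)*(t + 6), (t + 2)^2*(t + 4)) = t + 2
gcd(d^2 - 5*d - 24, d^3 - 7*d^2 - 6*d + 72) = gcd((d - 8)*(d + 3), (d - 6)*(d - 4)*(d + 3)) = d + 3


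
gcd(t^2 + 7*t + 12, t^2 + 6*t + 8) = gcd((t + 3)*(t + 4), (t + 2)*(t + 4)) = t + 4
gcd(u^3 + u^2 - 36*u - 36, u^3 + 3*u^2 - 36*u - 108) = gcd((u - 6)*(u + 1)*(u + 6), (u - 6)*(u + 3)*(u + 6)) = u^2 - 36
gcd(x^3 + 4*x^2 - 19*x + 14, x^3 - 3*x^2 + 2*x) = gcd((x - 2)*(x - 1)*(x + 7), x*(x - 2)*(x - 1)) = x^2 - 3*x + 2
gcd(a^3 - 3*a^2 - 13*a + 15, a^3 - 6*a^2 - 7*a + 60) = a^2 - 2*a - 15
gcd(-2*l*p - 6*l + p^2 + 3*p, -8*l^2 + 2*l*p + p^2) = -2*l + p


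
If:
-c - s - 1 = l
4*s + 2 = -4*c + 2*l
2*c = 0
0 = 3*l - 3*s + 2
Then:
No Solution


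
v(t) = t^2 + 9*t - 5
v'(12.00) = 33.00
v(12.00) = 247.00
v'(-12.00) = -15.00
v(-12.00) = 31.00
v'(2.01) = 13.02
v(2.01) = 17.13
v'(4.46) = 17.92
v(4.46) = 55.03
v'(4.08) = 17.16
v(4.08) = 48.37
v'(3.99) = 16.98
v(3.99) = 46.83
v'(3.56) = 16.12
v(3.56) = 39.71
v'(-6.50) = -4.00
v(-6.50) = -21.25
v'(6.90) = 22.80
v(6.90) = 104.71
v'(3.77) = 16.54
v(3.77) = 43.14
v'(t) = 2*t + 9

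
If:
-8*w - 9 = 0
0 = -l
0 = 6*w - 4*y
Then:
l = 0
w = -9/8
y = -27/16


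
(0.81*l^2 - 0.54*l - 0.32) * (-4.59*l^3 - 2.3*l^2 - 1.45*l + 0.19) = -3.7179*l^5 + 0.6156*l^4 + 1.5363*l^3 + 1.6729*l^2 + 0.3614*l - 0.0608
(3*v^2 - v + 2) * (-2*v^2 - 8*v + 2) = -6*v^4 - 22*v^3 + 10*v^2 - 18*v + 4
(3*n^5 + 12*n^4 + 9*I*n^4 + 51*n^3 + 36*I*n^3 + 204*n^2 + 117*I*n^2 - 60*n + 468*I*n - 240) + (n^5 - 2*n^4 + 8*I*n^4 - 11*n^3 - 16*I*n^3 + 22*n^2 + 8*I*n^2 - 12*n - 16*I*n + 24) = 4*n^5 + 10*n^4 + 17*I*n^4 + 40*n^3 + 20*I*n^3 + 226*n^2 + 125*I*n^2 - 72*n + 452*I*n - 216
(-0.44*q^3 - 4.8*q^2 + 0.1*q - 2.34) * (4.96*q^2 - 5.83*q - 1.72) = -2.1824*q^5 - 21.2428*q^4 + 29.2368*q^3 - 3.9334*q^2 + 13.4702*q + 4.0248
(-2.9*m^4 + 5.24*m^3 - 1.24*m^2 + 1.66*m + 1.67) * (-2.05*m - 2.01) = 5.945*m^5 - 4.913*m^4 - 7.9904*m^3 - 0.9106*m^2 - 6.7601*m - 3.3567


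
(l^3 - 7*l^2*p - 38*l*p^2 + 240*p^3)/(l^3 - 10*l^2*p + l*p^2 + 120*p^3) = (l + 6*p)/(l + 3*p)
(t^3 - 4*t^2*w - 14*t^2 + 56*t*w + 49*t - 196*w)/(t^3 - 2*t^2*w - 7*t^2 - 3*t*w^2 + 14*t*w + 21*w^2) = (t^2 - 4*t*w - 7*t + 28*w)/(t^2 - 2*t*w - 3*w^2)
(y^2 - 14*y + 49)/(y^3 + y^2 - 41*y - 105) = (y - 7)/(y^2 + 8*y + 15)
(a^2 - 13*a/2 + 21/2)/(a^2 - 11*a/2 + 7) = (a - 3)/(a - 2)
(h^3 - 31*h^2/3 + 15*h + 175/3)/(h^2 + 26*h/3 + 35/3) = (h^2 - 12*h + 35)/(h + 7)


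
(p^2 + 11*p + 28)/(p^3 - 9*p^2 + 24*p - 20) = (p^2 + 11*p + 28)/(p^3 - 9*p^2 + 24*p - 20)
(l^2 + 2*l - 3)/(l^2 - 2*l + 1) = (l + 3)/(l - 1)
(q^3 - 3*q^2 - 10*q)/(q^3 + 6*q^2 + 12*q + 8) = q*(q - 5)/(q^2 + 4*q + 4)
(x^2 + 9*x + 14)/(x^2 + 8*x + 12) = (x + 7)/(x + 6)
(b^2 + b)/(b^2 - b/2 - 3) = 2*b*(b + 1)/(2*b^2 - b - 6)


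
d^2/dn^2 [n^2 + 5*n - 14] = 2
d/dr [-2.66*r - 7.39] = -2.66000000000000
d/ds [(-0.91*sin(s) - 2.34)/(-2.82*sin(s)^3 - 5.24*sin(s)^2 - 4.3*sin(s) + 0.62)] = (-28.3725*sin(s) + 1.2831*sin(3*s) + 12.2824*cos(2*s) - 22.9086)*cos(s)/(2.82*sin(s)^3 + 5.24*sin(s)^2 + 4.3*sin(s) - 0.62)^2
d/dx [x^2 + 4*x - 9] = 2*x + 4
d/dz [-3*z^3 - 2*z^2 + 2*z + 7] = -9*z^2 - 4*z + 2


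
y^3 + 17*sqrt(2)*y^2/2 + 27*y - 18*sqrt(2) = (y - sqrt(2)/2)*(y + 3*sqrt(2))*(y + 6*sqrt(2))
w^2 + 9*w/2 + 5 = (w + 2)*(w + 5/2)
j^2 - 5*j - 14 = (j - 7)*(j + 2)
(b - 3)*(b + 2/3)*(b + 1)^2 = b^4 - b^3/3 - 17*b^2/3 - 19*b/3 - 2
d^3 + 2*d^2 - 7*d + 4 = (d - 1)^2*(d + 4)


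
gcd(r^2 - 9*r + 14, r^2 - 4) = r - 2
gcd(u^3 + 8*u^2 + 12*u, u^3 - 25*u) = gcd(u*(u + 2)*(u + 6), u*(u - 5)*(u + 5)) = u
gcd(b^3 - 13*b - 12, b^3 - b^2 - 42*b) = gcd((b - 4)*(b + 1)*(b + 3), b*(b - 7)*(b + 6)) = 1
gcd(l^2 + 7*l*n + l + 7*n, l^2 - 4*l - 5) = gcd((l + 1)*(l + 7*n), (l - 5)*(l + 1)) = l + 1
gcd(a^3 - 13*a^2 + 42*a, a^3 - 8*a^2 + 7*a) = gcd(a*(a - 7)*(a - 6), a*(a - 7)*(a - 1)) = a^2 - 7*a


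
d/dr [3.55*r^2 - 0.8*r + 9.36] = 7.1*r - 0.8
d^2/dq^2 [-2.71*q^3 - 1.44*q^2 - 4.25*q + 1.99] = -16.26*q - 2.88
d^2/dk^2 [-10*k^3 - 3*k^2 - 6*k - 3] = -60*k - 6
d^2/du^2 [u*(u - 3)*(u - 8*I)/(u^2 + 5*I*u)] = 26*(-5 + 3*I)/(u^3 + 15*I*u^2 - 75*u - 125*I)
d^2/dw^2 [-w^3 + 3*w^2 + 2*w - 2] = 6 - 6*w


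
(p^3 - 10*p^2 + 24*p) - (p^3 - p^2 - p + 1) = -9*p^2 + 25*p - 1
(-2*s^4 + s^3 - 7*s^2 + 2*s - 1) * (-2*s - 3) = 4*s^5 + 4*s^4 + 11*s^3 + 17*s^2 - 4*s + 3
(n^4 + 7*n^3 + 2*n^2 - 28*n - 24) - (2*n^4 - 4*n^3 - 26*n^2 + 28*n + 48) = -n^4 + 11*n^3 + 28*n^2 - 56*n - 72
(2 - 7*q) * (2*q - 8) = -14*q^2 + 60*q - 16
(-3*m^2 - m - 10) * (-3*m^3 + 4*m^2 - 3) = 9*m^5 - 9*m^4 + 26*m^3 - 31*m^2 + 3*m + 30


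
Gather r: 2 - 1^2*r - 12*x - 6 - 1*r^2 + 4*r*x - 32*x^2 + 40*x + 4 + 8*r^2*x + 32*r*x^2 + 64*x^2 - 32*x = r^2*(8*x - 1) + r*(32*x^2 + 4*x - 1) + 32*x^2 - 4*x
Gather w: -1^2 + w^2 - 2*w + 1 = w^2 - 2*w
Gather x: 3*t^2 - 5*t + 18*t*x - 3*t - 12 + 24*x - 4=3*t^2 - 8*t + x*(18*t + 24) - 16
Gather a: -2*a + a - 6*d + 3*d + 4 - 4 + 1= -a - 3*d + 1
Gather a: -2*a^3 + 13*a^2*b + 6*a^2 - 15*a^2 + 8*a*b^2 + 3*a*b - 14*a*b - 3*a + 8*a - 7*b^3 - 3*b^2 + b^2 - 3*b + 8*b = -2*a^3 + a^2*(13*b - 9) + a*(8*b^2 - 11*b + 5) - 7*b^3 - 2*b^2 + 5*b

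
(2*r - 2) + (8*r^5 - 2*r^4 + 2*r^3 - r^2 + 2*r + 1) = 8*r^5 - 2*r^4 + 2*r^3 - r^2 + 4*r - 1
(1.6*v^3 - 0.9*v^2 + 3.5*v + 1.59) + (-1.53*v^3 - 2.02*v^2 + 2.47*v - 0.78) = 0.0700000000000001*v^3 - 2.92*v^2 + 5.97*v + 0.81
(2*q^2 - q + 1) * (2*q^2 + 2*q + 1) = 4*q^4 + 2*q^3 + 2*q^2 + q + 1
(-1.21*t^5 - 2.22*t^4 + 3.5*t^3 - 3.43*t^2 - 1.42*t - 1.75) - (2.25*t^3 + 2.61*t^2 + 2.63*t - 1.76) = -1.21*t^5 - 2.22*t^4 + 1.25*t^3 - 6.04*t^2 - 4.05*t + 0.01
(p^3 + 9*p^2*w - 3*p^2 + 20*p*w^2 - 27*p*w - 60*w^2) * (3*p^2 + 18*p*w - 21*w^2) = 3*p^5 + 45*p^4*w - 9*p^4 + 201*p^3*w^2 - 135*p^3*w + 171*p^2*w^3 - 603*p^2*w^2 - 420*p*w^4 - 513*p*w^3 + 1260*w^4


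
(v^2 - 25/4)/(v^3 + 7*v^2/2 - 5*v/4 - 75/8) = 2*(2*v - 5)/(4*v^2 + 4*v - 15)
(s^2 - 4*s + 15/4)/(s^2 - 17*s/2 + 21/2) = (s - 5/2)/(s - 7)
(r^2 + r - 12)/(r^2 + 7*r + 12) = (r - 3)/(r + 3)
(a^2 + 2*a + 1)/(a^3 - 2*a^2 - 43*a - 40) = (a + 1)/(a^2 - 3*a - 40)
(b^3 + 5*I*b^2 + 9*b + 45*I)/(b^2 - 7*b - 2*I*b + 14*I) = (b^3 + 5*I*b^2 + 9*b + 45*I)/(b^2 - 7*b - 2*I*b + 14*I)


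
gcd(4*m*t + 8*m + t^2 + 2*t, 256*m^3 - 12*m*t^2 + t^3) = 4*m + t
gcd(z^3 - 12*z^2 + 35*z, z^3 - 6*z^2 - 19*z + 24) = 1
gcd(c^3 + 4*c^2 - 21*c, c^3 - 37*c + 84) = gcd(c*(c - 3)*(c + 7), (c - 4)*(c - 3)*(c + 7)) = c^2 + 4*c - 21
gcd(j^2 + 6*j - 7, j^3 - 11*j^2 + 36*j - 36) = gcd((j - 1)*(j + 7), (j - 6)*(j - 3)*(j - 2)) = 1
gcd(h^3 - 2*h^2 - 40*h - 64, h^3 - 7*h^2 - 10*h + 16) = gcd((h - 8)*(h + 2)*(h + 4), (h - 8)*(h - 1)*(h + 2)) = h^2 - 6*h - 16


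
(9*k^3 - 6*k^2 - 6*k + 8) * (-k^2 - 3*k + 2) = -9*k^5 - 21*k^4 + 42*k^3 - 2*k^2 - 36*k + 16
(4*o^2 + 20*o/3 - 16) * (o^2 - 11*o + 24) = 4*o^4 - 112*o^3/3 + 20*o^2/3 + 336*o - 384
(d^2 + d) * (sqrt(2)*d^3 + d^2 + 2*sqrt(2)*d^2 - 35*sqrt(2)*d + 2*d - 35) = sqrt(2)*d^5 + d^4 + 3*sqrt(2)*d^4 - 33*sqrt(2)*d^3 + 3*d^3 - 35*sqrt(2)*d^2 - 33*d^2 - 35*d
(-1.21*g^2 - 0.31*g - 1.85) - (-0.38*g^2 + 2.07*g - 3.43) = -0.83*g^2 - 2.38*g + 1.58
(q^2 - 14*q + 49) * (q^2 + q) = q^4 - 13*q^3 + 35*q^2 + 49*q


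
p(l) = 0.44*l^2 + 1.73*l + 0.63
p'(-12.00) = -8.83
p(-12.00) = 43.23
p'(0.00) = 1.73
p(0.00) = 0.63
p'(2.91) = 4.29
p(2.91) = 9.39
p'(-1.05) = 0.81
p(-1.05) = -0.70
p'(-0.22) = 1.54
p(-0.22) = 0.27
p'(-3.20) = -1.09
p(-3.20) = -0.40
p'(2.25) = 3.71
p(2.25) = 6.75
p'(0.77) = 2.41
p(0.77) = 2.22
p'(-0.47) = 1.32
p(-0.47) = -0.09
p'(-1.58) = 0.34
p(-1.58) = -1.00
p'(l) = 0.88*l + 1.73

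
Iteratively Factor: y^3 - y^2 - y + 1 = (y - 1)*(y^2 - 1) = (y - 1)*(y + 1)*(y - 1)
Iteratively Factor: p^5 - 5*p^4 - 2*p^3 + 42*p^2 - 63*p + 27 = (p + 3)*(p^4 - 8*p^3 + 22*p^2 - 24*p + 9) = (p - 3)*(p + 3)*(p^3 - 5*p^2 + 7*p - 3) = (p - 3)*(p - 1)*(p + 3)*(p^2 - 4*p + 3) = (p - 3)^2*(p - 1)*(p + 3)*(p - 1)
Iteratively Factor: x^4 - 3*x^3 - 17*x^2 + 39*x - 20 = (x - 1)*(x^3 - 2*x^2 - 19*x + 20) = (x - 5)*(x - 1)*(x^2 + 3*x - 4) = (x - 5)*(x - 1)*(x + 4)*(x - 1)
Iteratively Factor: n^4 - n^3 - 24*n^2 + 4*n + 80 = (n - 2)*(n^3 + n^2 - 22*n - 40) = (n - 2)*(n + 4)*(n^2 - 3*n - 10) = (n - 2)*(n + 2)*(n + 4)*(n - 5)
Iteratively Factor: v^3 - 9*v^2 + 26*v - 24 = (v - 4)*(v^2 - 5*v + 6) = (v - 4)*(v - 2)*(v - 3)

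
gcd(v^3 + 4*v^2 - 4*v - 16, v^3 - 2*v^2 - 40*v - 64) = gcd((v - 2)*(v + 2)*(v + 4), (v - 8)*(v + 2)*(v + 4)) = v^2 + 6*v + 8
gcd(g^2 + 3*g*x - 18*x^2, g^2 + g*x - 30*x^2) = g + 6*x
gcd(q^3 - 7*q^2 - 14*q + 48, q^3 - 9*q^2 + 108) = q + 3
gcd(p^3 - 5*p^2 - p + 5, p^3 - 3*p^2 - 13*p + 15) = p^2 - 6*p + 5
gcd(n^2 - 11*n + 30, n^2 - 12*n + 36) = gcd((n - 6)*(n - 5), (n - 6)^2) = n - 6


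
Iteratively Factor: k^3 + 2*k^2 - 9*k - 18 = (k + 3)*(k^2 - k - 6) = (k - 3)*(k + 3)*(k + 2)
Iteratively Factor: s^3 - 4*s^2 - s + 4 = (s - 4)*(s^2 - 1) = (s - 4)*(s + 1)*(s - 1)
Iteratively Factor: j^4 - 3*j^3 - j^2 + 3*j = (j + 1)*(j^3 - 4*j^2 + 3*j) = (j - 3)*(j + 1)*(j^2 - j) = (j - 3)*(j - 1)*(j + 1)*(j)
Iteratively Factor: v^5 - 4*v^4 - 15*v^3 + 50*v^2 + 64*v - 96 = (v + 2)*(v^4 - 6*v^3 - 3*v^2 + 56*v - 48) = (v - 4)*(v + 2)*(v^3 - 2*v^2 - 11*v + 12) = (v - 4)^2*(v + 2)*(v^2 + 2*v - 3) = (v - 4)^2*(v + 2)*(v + 3)*(v - 1)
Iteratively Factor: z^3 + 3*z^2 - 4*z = (z)*(z^2 + 3*z - 4) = z*(z + 4)*(z - 1)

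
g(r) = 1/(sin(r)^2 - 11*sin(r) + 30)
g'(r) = (-2*sin(r)*cos(r) + 11*cos(r))/(sin(r)^2 - 11*sin(r) + 30)^2 = (11 - 2*sin(r))*cos(r)/(sin(r)^2 - 11*sin(r) + 30)^2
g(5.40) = 0.03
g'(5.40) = 0.01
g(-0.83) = 0.03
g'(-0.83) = 0.01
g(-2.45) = 0.03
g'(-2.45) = -0.01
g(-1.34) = 0.02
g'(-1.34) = 0.00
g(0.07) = 0.03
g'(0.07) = 0.01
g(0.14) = 0.04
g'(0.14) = 0.01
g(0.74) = 0.04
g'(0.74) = 0.01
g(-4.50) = 0.05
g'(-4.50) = -0.00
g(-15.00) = 0.03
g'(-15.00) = -0.00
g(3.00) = 0.04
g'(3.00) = -0.01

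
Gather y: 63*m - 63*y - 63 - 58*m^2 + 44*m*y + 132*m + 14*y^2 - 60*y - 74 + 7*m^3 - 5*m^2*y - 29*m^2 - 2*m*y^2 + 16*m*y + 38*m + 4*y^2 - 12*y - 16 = 7*m^3 - 87*m^2 + 233*m + y^2*(18 - 2*m) + y*(-5*m^2 + 60*m - 135) - 153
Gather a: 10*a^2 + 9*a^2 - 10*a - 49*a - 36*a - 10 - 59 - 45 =19*a^2 - 95*a - 114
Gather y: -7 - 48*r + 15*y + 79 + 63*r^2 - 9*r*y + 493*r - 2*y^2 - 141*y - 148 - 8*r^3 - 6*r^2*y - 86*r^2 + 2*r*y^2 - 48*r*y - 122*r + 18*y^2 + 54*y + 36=-8*r^3 - 23*r^2 + 323*r + y^2*(2*r + 16) + y*(-6*r^2 - 57*r - 72) - 40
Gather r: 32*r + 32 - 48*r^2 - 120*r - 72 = -48*r^2 - 88*r - 40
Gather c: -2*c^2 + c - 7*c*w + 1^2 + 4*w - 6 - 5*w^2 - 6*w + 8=-2*c^2 + c*(1 - 7*w) - 5*w^2 - 2*w + 3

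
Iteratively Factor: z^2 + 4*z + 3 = (z + 3)*(z + 1)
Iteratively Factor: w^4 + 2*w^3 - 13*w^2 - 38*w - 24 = (w + 1)*(w^3 + w^2 - 14*w - 24) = (w + 1)*(w + 2)*(w^2 - w - 12) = (w - 4)*(w + 1)*(w + 2)*(w + 3)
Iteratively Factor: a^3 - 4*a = (a)*(a^2 - 4) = a*(a + 2)*(a - 2)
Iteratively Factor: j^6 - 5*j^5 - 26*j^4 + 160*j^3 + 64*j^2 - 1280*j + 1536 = (j - 4)*(j^5 - j^4 - 30*j^3 + 40*j^2 + 224*j - 384) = (j - 4)*(j - 2)*(j^4 + j^3 - 28*j^2 - 16*j + 192) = (j - 4)*(j - 2)*(j + 4)*(j^3 - 3*j^2 - 16*j + 48) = (j - 4)*(j - 2)*(j + 4)^2*(j^2 - 7*j + 12) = (j - 4)^2*(j - 2)*(j + 4)^2*(j - 3)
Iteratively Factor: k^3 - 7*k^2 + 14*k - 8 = (k - 2)*(k^2 - 5*k + 4) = (k - 4)*(k - 2)*(k - 1)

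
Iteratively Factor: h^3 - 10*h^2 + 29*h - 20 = (h - 4)*(h^2 - 6*h + 5) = (h - 4)*(h - 1)*(h - 5)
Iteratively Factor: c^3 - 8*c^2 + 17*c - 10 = (c - 1)*(c^2 - 7*c + 10) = (c - 2)*(c - 1)*(c - 5)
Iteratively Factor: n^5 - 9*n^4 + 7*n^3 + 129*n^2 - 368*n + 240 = (n - 5)*(n^4 - 4*n^3 - 13*n^2 + 64*n - 48) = (n - 5)*(n - 4)*(n^3 - 13*n + 12) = (n - 5)*(n - 4)*(n - 3)*(n^2 + 3*n - 4) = (n - 5)*(n - 4)*(n - 3)*(n - 1)*(n + 4)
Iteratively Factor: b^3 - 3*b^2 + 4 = (b - 2)*(b^2 - b - 2) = (b - 2)^2*(b + 1)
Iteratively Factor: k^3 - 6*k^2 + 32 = (k - 4)*(k^2 - 2*k - 8) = (k - 4)^2*(k + 2)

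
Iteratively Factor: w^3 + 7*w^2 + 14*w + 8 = (w + 1)*(w^2 + 6*w + 8) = (w + 1)*(w + 4)*(w + 2)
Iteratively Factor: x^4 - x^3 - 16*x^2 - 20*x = (x + 2)*(x^3 - 3*x^2 - 10*x) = x*(x + 2)*(x^2 - 3*x - 10) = x*(x - 5)*(x + 2)*(x + 2)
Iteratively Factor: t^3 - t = (t - 1)*(t^2 + t) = t*(t - 1)*(t + 1)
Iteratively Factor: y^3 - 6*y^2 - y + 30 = (y - 5)*(y^2 - y - 6) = (y - 5)*(y + 2)*(y - 3)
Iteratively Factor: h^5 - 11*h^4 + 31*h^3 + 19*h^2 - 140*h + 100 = (h - 1)*(h^4 - 10*h^3 + 21*h^2 + 40*h - 100) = (h - 1)*(h + 2)*(h^3 - 12*h^2 + 45*h - 50) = (h - 5)*(h - 1)*(h + 2)*(h^2 - 7*h + 10) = (h - 5)^2*(h - 1)*(h + 2)*(h - 2)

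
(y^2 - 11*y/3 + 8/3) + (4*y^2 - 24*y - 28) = 5*y^2 - 83*y/3 - 76/3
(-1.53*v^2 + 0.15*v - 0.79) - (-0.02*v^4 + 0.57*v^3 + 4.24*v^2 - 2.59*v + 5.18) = 0.02*v^4 - 0.57*v^3 - 5.77*v^2 + 2.74*v - 5.97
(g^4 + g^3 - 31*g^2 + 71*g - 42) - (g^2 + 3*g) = g^4 + g^3 - 32*g^2 + 68*g - 42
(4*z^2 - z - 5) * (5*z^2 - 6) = 20*z^4 - 5*z^3 - 49*z^2 + 6*z + 30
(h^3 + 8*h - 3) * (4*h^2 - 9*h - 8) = 4*h^5 - 9*h^4 + 24*h^3 - 84*h^2 - 37*h + 24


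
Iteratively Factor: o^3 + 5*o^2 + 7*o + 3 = (o + 1)*(o^2 + 4*o + 3) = (o + 1)^2*(o + 3)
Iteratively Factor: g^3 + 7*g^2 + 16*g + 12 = (g + 3)*(g^2 + 4*g + 4) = (g + 2)*(g + 3)*(g + 2)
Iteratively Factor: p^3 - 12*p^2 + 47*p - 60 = (p - 4)*(p^2 - 8*p + 15) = (p - 4)*(p - 3)*(p - 5)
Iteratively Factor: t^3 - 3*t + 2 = (t - 1)*(t^2 + t - 2) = (t - 1)*(t + 2)*(t - 1)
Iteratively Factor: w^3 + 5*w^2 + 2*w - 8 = (w - 1)*(w^2 + 6*w + 8) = (w - 1)*(w + 4)*(w + 2)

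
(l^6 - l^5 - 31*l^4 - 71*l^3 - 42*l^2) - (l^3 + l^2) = l^6 - l^5 - 31*l^4 - 72*l^3 - 43*l^2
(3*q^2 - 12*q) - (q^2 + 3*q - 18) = 2*q^2 - 15*q + 18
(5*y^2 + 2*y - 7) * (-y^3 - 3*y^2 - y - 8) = -5*y^5 - 17*y^4 - 4*y^3 - 21*y^2 - 9*y + 56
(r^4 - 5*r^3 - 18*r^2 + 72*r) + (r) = r^4 - 5*r^3 - 18*r^2 + 73*r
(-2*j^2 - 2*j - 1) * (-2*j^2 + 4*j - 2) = 4*j^4 - 4*j^3 - 2*j^2 + 2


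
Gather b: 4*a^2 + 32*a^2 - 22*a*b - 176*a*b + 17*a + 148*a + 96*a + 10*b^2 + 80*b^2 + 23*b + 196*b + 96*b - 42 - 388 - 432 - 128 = 36*a^2 + 261*a + 90*b^2 + b*(315 - 198*a) - 990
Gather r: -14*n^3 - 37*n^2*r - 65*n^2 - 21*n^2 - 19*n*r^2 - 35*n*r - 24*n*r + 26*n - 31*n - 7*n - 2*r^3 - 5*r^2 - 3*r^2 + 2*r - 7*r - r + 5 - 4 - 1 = -14*n^3 - 86*n^2 - 12*n - 2*r^3 + r^2*(-19*n - 8) + r*(-37*n^2 - 59*n - 6)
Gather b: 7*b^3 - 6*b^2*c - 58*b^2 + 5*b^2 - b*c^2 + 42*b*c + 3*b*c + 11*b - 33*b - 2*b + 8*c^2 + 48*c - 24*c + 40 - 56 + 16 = 7*b^3 + b^2*(-6*c - 53) + b*(-c^2 + 45*c - 24) + 8*c^2 + 24*c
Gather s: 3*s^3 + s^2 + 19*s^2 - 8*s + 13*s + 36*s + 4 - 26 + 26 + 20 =3*s^3 + 20*s^2 + 41*s + 24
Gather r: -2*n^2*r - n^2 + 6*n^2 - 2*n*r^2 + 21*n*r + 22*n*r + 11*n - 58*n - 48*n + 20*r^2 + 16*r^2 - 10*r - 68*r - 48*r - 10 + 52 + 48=5*n^2 - 95*n + r^2*(36 - 2*n) + r*(-2*n^2 + 43*n - 126) + 90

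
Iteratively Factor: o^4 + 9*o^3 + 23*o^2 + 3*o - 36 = (o + 3)*(o^3 + 6*o^2 + 5*o - 12) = (o + 3)^2*(o^2 + 3*o - 4) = (o - 1)*(o + 3)^2*(o + 4)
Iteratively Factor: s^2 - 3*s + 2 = (s - 1)*(s - 2)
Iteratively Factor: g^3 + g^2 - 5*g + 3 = (g - 1)*(g^2 + 2*g - 3) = (g - 1)*(g + 3)*(g - 1)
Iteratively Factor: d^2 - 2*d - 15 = (d - 5)*(d + 3)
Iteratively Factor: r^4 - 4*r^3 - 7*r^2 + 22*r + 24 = (r - 3)*(r^3 - r^2 - 10*r - 8) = (r - 3)*(r + 1)*(r^2 - 2*r - 8) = (r - 4)*(r - 3)*(r + 1)*(r + 2)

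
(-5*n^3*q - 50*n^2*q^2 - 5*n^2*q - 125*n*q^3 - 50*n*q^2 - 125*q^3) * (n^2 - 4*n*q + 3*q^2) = -5*n^5*q - 30*n^4*q^2 - 5*n^4*q + 60*n^3*q^3 - 30*n^3*q^2 + 350*n^2*q^4 + 60*n^2*q^3 - 375*n*q^5 + 350*n*q^4 - 375*q^5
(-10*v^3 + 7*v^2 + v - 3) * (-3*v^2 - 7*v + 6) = 30*v^5 + 49*v^4 - 112*v^3 + 44*v^2 + 27*v - 18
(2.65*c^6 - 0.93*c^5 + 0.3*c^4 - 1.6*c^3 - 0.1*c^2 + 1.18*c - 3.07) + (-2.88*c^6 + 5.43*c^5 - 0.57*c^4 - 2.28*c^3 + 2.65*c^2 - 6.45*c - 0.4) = -0.23*c^6 + 4.5*c^5 - 0.27*c^4 - 3.88*c^3 + 2.55*c^2 - 5.27*c - 3.47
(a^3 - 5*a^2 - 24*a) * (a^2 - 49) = a^5 - 5*a^4 - 73*a^3 + 245*a^2 + 1176*a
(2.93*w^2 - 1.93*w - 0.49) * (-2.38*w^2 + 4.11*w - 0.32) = -6.9734*w^4 + 16.6357*w^3 - 7.7037*w^2 - 1.3963*w + 0.1568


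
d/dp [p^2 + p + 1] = 2*p + 1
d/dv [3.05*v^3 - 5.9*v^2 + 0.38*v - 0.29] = 9.15*v^2 - 11.8*v + 0.38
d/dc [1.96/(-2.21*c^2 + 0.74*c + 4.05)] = (8.6632*c - 1.4504)/(-2.21*c^2 + 0.74*c + 4.05)^2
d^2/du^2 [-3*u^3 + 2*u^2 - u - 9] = 4 - 18*u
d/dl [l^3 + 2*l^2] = l*(3*l + 4)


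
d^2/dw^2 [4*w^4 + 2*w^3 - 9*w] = 12*w*(4*w + 1)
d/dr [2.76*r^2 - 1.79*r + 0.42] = 5.52*r - 1.79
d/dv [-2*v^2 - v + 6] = -4*v - 1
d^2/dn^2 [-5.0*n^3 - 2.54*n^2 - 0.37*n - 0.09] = -30.0*n - 5.08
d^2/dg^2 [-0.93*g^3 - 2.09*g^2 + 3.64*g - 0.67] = -5.58*g - 4.18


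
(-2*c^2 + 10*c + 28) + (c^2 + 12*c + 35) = -c^2 + 22*c + 63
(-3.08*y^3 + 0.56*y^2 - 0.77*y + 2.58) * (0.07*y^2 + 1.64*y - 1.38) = -0.2156*y^5 - 5.012*y^4 + 5.1149*y^3 - 1.855*y^2 + 5.2938*y - 3.5604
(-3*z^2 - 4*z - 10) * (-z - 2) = 3*z^3 + 10*z^2 + 18*z + 20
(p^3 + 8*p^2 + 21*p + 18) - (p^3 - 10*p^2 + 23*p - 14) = 18*p^2 - 2*p + 32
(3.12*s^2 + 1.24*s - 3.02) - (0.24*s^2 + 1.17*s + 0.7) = 2.88*s^2 + 0.0700000000000001*s - 3.72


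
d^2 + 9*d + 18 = (d + 3)*(d + 6)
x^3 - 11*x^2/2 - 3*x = x*(x - 6)*(x + 1/2)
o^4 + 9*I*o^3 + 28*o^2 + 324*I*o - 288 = (o - 6*I)*(o + I)*(o + 6*I)*(o + 8*I)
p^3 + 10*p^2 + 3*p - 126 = (p - 3)*(p + 6)*(p + 7)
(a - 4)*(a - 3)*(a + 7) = a^3 - 37*a + 84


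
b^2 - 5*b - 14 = (b - 7)*(b + 2)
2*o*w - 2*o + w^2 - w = (2*o + w)*(w - 1)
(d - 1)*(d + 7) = d^2 + 6*d - 7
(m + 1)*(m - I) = m^2 + m - I*m - I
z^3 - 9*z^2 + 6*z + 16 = (z - 8)*(z - 2)*(z + 1)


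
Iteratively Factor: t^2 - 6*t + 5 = (t - 1)*(t - 5)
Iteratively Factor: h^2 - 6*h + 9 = (h - 3)*(h - 3)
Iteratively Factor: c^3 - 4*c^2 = (c)*(c^2 - 4*c) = c*(c - 4)*(c)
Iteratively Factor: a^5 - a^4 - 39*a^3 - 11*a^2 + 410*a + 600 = (a - 5)*(a^4 + 4*a^3 - 19*a^2 - 106*a - 120) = (a - 5)*(a + 2)*(a^3 + 2*a^2 - 23*a - 60) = (a - 5)*(a + 2)*(a + 3)*(a^2 - a - 20) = (a - 5)*(a + 2)*(a + 3)*(a + 4)*(a - 5)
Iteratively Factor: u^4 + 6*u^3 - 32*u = (u)*(u^3 + 6*u^2 - 32) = u*(u - 2)*(u^2 + 8*u + 16) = u*(u - 2)*(u + 4)*(u + 4)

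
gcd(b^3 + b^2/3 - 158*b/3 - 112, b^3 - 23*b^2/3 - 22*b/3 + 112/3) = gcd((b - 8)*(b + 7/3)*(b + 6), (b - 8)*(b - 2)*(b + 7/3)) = b^2 - 17*b/3 - 56/3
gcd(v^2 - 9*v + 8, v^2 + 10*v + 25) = 1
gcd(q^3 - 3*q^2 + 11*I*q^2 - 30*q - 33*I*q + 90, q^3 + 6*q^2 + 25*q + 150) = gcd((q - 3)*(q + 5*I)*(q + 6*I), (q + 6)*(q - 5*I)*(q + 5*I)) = q + 5*I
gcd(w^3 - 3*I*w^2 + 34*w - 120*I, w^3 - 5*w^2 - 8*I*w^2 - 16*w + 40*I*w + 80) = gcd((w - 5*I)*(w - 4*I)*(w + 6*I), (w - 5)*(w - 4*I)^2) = w - 4*I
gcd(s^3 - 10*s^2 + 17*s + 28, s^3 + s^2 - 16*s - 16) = s^2 - 3*s - 4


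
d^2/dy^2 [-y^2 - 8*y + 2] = -2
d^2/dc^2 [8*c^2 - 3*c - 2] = 16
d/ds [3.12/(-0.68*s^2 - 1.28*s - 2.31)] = (4.2432*s + 3.9936)/(0.68*s^2 + 1.28*s + 2.31)^2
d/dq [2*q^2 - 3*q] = 4*q - 3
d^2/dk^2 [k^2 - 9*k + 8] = 2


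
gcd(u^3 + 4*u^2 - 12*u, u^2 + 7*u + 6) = u + 6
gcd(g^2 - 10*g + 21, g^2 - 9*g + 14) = g - 7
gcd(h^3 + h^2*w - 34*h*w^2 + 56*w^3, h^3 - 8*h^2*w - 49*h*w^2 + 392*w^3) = h + 7*w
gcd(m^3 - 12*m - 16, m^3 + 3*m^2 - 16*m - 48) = m - 4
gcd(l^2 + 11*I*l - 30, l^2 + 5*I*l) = l + 5*I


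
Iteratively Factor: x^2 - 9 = (x + 3)*(x - 3)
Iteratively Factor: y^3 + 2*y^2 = (y)*(y^2 + 2*y) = y^2*(y + 2)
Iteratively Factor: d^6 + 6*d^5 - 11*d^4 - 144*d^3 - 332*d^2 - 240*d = (d)*(d^5 + 6*d^4 - 11*d^3 - 144*d^2 - 332*d - 240) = d*(d + 2)*(d^4 + 4*d^3 - 19*d^2 - 106*d - 120) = d*(d + 2)*(d + 4)*(d^3 - 19*d - 30) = d*(d - 5)*(d + 2)*(d + 4)*(d^2 + 5*d + 6) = d*(d - 5)*(d + 2)^2*(d + 4)*(d + 3)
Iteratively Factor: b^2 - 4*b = (b - 4)*(b)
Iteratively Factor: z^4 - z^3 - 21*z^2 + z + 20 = (z - 1)*(z^3 - 21*z - 20) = (z - 5)*(z - 1)*(z^2 + 5*z + 4) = (z - 5)*(z - 1)*(z + 1)*(z + 4)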